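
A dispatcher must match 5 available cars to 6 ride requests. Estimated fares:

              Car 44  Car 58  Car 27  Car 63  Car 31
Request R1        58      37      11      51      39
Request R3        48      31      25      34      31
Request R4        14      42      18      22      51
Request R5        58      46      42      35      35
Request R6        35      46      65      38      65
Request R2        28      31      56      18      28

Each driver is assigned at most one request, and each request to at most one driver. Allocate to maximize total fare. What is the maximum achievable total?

Maximum total: $272

Optimal: Car 44→Request R5 ($58), Car 58→Request R4 ($42), Car 27→Request R2 ($56), Car 63→Request R1 ($51), Car 31→Request R6 ($65) — total 58+42+56+51+65 = $272.
Max-entry greedy (repeatedly take the single best remaining cell) gives $254, worse by 18.
Swapping Car 27↔Car 44 (Car 27→Request R5 $42, Car 44→Request R2 $28) loses 44.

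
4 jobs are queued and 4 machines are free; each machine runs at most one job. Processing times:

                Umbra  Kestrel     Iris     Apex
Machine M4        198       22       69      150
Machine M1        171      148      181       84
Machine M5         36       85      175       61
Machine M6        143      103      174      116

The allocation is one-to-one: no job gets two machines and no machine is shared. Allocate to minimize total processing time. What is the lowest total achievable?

Min total: 292 min

Treat this as an assignment problem: match each job to one machine.
Optimal: Umbra→Machine M5 (36 min), Kestrel→Machine M6 (103 min), Iris→Machine M4 (69 min), Apex→Machine M1 (84 min) — total 36+103+69+84 = 292 min.
Column-greedy (each machine in turn goes to its cheapest remaining job) gives 316 min, worse by 24.
Swapping Umbra↔Iris (Umbra→Machine M4 198 min, Iris→Machine M5 175 min) adds 268.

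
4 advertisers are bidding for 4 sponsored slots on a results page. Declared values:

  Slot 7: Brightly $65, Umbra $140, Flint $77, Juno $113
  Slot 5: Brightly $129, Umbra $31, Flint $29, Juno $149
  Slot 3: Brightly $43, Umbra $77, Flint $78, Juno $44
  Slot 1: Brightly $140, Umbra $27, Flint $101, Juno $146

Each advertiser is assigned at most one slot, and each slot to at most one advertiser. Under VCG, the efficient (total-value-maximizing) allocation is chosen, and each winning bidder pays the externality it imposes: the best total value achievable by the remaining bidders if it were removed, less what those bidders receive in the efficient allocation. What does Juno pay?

Efficient allocation: Brightly→Slot 1 ($140), Umbra→Slot 7 ($140), Flint→Slot 3 ($78), Juno→Slot 5 ($149); total welfare W = $507.
Juno receives Slot 5 at value $149, so the others get W − 149 = $358.
Without Juno: best allocation of the remaining 3 bidders over all 4 slots is Brightly→Slot 5 ($129), Umbra→Slot 7 ($140), Flint→Slot 1 ($101), total $370.
VCG payment = (others' best without Juno) − (others' welfare with Juno) = 370 − 358 = $12.

Juno pays $12.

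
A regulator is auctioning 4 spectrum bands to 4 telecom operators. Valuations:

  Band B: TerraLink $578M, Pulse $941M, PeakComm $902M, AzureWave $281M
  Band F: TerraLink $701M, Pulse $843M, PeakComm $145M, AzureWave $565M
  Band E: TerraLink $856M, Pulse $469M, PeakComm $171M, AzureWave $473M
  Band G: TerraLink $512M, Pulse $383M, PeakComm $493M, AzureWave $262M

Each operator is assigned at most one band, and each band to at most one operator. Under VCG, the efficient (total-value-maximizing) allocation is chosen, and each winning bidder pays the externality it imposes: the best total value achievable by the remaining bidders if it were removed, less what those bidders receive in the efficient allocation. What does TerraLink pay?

Efficient allocation: TerraLink→Band E ($856M), Pulse→Band F ($843M), PeakComm→Band B ($902M), AzureWave→Band G ($262M); total welfare W = $2863M.
TerraLink receives Band E at value $856M, so the others get W − 856 = $2007M.
Without TerraLink: best allocation of the remaining 3 bidders over all 4 bands is Pulse→Band F ($843M), PeakComm→Band B ($902M), AzureWave→Band E ($473M), total $2218M.
VCG payment = (others' best without TerraLink) − (others' welfare with TerraLink) = 2218 − 2007 = $211M.

TerraLink pays $211M.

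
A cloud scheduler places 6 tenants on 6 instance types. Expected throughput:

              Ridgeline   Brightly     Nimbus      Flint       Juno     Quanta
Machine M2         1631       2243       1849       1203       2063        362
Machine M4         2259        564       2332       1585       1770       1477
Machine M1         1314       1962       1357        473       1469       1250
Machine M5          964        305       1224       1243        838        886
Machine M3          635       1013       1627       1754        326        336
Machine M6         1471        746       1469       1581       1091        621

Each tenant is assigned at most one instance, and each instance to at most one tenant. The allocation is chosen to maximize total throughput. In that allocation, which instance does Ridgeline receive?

Ridgeline receives Machine M6.

This is a one-to-one assignment (maximum-weight bipartite matching).
Optimal: Ridgeline→Machine M6 (1471 ops/s), Brightly→Machine M1 (1962 ops/s), Nimbus→Machine M4 (2332 ops/s), Flint→Machine M3 (1754 ops/s), Juno→Machine M2 (2063 ops/s), Quanta→Machine M5 (886 ops/s) — total 1471+1962+2332+1754+2063+886 = 10468 ops/s.
Column-greedy (each instance in turn goes to its best remaining tenant) gives 8543 ops/s, worse by 1925.
Checked against all permutations: 10468 ops/s is optimal.
Ridgeline's own top instance is Machine M4 (2259 ops/s), but forcing Ridgeline→Machine M4 and reassigning the rest optimally gives only 10393 ops/s — worse by 75.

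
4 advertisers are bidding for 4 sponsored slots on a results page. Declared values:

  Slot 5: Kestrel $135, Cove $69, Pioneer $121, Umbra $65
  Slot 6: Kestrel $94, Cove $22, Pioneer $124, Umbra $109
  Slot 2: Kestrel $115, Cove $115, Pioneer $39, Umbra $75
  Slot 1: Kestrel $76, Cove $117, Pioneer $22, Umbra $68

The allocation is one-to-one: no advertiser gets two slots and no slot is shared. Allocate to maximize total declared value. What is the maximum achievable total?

Treat this as an assignment problem: match each advertiser to one slot.
Optimal: Kestrel→Slot 2 ($115), Cove→Slot 1 ($117), Pioneer→Slot 5 ($121), Umbra→Slot 6 ($109) — total 115+117+121+109 = $462.
Column-greedy (each slot in turn goes to its best remaining advertiser) gives $442, worse by 20.
No other one-to-one assignment exceeds $462.

Max total: $462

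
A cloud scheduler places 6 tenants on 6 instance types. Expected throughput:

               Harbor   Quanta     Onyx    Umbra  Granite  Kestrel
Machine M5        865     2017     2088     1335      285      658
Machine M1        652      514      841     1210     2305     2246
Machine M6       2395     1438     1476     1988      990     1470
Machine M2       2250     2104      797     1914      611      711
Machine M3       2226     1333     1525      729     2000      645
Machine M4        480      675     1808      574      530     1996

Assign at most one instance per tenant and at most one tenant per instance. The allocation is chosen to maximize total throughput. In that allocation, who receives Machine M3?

Harbor receives Machine M3.

This is the linear assignment problem.
Optimal: Harbor→Machine M3 (2226 ops/s), Quanta→Machine M2 (2104 ops/s), Onyx→Machine M5 (2088 ops/s), Umbra→Machine M6 (1988 ops/s), Granite→Machine M1 (2305 ops/s), Kestrel→Machine M4 (1996 ops/s) — total 2226+2104+2088+1988+2305+1996 = 12707 ops/s.
Max-entry greedy (repeatedly take the single best remaining cell) gives 11617 ops/s, worse by 1090.
Next-best assignment: Harbor→Machine M6, Quanta→Machine M5, Onyx→Machine M4, Umbra→Machine M2, Granite→Machine M3, Kestrel→Machine M1 = 12380 ops/s.
No other one-to-one assignment exceeds 12707 ops/s.
Harbor's own top instance is Machine M6 (2395 ops/s), but forcing Harbor→Machine M6 and reassigning the rest optimally gives only 12380 ops/s — worse by 327.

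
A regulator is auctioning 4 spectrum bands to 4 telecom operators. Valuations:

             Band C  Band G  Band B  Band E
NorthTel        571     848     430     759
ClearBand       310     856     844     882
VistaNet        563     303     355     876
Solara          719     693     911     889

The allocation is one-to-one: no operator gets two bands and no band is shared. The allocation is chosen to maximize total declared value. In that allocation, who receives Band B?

ClearBand receives Band B.

This is the linear assignment problem.
Optimal: NorthTel→Band G ($848M), ClearBand→Band B ($844M), VistaNet→Band E ($876M), Solara→Band C ($719M) — total 848+844+876+719 = $3287M.
Row-greedy (each operator in turn takes its best remaining band) gives $3204M, worse by 83.
Next-best assignment: NorthTel→Band C, ClearBand→Band G, VistaNet→Band E, Solara→Band B = $3214M.
Swapping VistaNet↔Solara (VistaNet→Band C $563M, Solara→Band E $889M) loses 143.
Every other assignment is strictly worse.
ClearBand's own top band is Band E ($882M), but forcing ClearBand→Band E and reassigning the rest optimally gives only $3204M — worse by 83.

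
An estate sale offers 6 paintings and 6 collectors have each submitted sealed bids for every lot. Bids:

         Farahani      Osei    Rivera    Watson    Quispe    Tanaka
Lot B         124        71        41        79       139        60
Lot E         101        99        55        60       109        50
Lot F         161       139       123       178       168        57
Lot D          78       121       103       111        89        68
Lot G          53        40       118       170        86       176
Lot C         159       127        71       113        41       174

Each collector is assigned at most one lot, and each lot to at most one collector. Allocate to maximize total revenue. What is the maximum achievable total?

This is a one-to-one assignment (maximum-weight bipartite matching).
Optimal: Farahani→Lot C ($159), Osei→Lot E ($99), Rivera→Lot D ($103), Watson→Lot F ($178), Quispe→Lot B ($139), Tanaka→Lot G ($176) — total 159+99+103+178+139+176 = $854.
Max-entry greedy (repeatedly take the single best remaining cell) gives $828, worse by 26.
Next-best assignment: Farahani→Lot F, Osei→Lot E, Rivera→Lot D, Watson→Lot G, Quispe→Lot B, Tanaka→Lot C = $846.
Every other assignment is strictly worse.

Max total: $854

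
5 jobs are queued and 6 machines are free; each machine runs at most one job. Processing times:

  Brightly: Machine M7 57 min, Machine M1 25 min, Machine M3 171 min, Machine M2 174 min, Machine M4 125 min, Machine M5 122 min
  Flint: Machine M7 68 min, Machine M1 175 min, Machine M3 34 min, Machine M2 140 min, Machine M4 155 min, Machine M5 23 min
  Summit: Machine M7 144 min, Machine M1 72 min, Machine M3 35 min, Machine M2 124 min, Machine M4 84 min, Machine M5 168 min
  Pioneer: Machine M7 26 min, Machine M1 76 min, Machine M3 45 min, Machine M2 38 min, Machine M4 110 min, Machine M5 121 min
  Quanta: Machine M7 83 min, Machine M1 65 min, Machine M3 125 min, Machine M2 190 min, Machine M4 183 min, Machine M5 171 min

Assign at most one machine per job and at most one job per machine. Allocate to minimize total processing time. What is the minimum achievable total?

Treat this as an assignment problem: match each job to one machine.
Optimal: Brightly→Machine M1 (25 min), Flint→Machine M5 (23 min), Summit→Machine M3 (35 min), Pioneer→Machine M2 (38 min), Quanta→Machine M7 (83 min) — total 25+23+35+38+83 = 204 min.
Min-entry greedy (repeatedly take the single cheapest remaining cell) gives 292 min, worse by 88.
Next-best assignment: Brightly→Machine M7, Flint→Machine M5, Summit→Machine M3, Pioneer→Machine M2, Quanta→Machine M1 = 218 min.
Every other assignment is strictly worse.

Min total: 204 min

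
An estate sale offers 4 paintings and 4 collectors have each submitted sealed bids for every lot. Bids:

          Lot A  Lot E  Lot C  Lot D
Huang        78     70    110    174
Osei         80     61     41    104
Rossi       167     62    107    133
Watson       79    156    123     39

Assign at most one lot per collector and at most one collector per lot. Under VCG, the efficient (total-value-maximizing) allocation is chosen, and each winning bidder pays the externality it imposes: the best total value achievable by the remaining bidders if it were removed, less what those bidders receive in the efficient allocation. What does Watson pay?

Efficient allocation: Huang→Lot D ($174), Osei→Lot C ($41), Rossi→Lot A ($167), Watson→Lot E ($156); total welfare W = $538.
Watson receives Lot E at value $156, so the others get W − 156 = $382.
Without Watson: best allocation of the remaining 3 bidders over all 4 lots is Huang→Lot D ($174), Osei→Lot E ($61), Rossi→Lot A ($167), total $402.
VCG payment = (others' best without Watson) − (others' welfare with Watson) = 402 − 382 = $20.

Watson pays $20.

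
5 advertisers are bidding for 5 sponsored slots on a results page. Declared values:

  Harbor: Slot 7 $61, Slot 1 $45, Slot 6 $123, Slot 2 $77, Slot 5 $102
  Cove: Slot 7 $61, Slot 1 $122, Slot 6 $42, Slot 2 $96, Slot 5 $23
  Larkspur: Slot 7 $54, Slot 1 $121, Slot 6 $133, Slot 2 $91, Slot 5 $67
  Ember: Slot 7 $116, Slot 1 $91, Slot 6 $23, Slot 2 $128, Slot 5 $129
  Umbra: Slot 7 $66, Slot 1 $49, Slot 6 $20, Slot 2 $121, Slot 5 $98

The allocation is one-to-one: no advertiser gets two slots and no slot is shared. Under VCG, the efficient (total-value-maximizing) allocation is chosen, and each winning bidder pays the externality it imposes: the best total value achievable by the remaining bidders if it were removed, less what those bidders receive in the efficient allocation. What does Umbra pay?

Umbra pays $12.

Efficient allocation: Harbor→Slot 5 ($102), Cove→Slot 1 ($122), Larkspur→Slot 6 ($133), Ember→Slot 7 ($116), Umbra→Slot 2 ($121); total welfare W = $594.
Umbra receives Slot 2 at value $121, so the others get W − 121 = $473.
Without Umbra: best allocation of the remaining 4 bidders over all 5 slots is Harbor→Slot 5 ($102), Cove→Slot 1 ($122), Larkspur→Slot 6 ($133), Ember→Slot 2 ($128), total $485.
VCG payment = (others' best without Umbra) − (others' welfare with Umbra) = 485 − 473 = $12.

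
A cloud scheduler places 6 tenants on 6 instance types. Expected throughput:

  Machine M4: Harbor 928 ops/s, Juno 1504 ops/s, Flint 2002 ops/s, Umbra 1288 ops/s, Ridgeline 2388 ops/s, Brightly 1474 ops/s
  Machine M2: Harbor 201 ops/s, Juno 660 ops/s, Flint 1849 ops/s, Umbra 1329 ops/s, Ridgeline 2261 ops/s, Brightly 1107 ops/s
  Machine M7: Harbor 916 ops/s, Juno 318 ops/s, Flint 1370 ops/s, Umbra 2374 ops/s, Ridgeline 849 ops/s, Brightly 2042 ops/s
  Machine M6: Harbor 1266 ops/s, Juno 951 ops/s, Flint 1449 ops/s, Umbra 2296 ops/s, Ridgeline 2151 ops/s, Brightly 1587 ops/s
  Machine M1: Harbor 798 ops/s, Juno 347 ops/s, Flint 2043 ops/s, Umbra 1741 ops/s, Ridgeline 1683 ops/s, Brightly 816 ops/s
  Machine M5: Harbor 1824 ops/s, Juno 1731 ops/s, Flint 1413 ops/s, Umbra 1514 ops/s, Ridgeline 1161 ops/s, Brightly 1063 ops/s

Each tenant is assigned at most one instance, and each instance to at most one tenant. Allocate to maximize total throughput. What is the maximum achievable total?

Optimal: Harbor→Machine M5 (1824 ops/s), Juno→Machine M4 (1504 ops/s), Flint→Machine M1 (2043 ops/s), Umbra→Machine M6 (2296 ops/s), Ridgeline→Machine M2 (2261 ops/s), Brightly→Machine M7 (2042 ops/s) — total 1824+1504+2043+2296+2261+2042 = 11970 ops/s.
Max-entry greedy (repeatedly take the single best remaining cell) gives 10876 ops/s, worse by 1094.
Swapping Flint↔Juno (Flint→Machine M4 2002 ops/s, Juno→Machine M1 347 ops/s) loses 1198.

Max total: 11970 ops/s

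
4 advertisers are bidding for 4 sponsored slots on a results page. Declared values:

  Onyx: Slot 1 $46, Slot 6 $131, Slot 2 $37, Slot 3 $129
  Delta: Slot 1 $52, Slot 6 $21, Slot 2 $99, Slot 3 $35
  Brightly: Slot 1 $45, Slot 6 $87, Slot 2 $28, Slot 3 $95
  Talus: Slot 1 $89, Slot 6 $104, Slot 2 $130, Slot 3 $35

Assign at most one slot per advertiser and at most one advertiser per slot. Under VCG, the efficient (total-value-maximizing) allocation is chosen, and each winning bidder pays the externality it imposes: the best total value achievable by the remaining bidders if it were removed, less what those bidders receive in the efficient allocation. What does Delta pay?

Efficient allocation: Onyx→Slot 6 ($131), Delta→Slot 2 ($99), Brightly→Slot 3 ($95), Talus→Slot 1 ($89); total welfare W = $414.
Delta receives Slot 2 at value $99, so the others get W − 99 = $315.
Without Delta: best allocation of the remaining 3 bidders over all 4 slots is Onyx→Slot 6 ($131), Brightly→Slot 3 ($95), Talus→Slot 2 ($130), total $356.
VCG payment = (others' best without Delta) − (others' welfare with Delta) = 356 − 315 = $41.

Delta pays $41.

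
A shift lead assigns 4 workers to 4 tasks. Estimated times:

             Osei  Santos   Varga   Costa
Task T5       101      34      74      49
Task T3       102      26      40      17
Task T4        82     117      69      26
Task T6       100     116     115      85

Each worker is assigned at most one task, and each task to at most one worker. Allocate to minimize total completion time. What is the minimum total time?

Minimum total: 200 min

This is a one-to-one assignment (minimum-cost bipartite matching).
Optimal: Osei→Task T6 (100 min), Santos→Task T5 (34 min), Varga→Task T3 (40 min), Costa→Task T4 (26 min) — total 100+34+40+26 = 200 min.
Row-greedy (each worker in turn takes its cheapest remaining task) gives 267 min, worse by 67.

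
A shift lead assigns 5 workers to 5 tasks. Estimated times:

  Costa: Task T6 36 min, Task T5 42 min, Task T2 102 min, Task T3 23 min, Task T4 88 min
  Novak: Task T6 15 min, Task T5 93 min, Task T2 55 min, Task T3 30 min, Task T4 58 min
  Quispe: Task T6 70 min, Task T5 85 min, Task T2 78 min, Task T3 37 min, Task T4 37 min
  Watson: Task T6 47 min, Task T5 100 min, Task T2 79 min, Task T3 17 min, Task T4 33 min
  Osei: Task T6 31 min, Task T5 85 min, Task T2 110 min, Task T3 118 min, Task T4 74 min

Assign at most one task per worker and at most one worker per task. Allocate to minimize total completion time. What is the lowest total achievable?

Min total: 182 min

Treat this as an assignment problem: match each worker to one task.
Optimal: Costa→Task T5 (42 min), Novak→Task T2 (55 min), Quispe→Task T4 (37 min), Watson→Task T3 (17 min), Osei→Task T6 (31 min) — total 42+55+37+17+31 = 182 min.
Row-greedy (each worker in turn takes its cheapest remaining task) gives 239 min, worse by 57.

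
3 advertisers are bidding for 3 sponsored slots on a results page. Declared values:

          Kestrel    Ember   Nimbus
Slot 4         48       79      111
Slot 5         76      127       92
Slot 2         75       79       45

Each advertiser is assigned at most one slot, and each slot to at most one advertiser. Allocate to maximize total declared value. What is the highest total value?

This is the linear assignment problem.
Optimal: Kestrel→Slot 2 ($75), Ember→Slot 5 ($127), Nimbus→Slot 4 ($111) — total 75+127+111 = $313.
Row-greedy (each advertiser in turn takes its best remaining slot) gives $200, worse by 113.
Next-best assignment: Kestrel→Slot 5, Ember→Slot 2, Nimbus→Slot 4 = $266.
Swapping Nimbus↔Ember (Nimbus→Slot 5 $92, Ember→Slot 4 $79) loses 67.

Max total: $313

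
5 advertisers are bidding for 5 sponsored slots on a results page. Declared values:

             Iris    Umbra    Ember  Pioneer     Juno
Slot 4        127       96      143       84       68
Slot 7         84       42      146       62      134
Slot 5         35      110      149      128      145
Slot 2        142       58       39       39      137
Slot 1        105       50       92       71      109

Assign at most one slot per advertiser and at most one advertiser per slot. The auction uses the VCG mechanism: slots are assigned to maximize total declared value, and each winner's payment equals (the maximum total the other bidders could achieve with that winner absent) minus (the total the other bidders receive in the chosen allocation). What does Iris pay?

Efficient allocation: Iris→Slot 2 ($142), Umbra→Slot 4 ($96), Ember→Slot 7 ($146), Pioneer→Slot 5 ($128), Juno→Slot 1 ($109); total welfare W = $621.
Iris receives Slot 2 at value $142, so the others get W − 142 = $479.
Without Iris: best allocation of the remaining 4 bidders over all 5 slots is Umbra→Slot 4 ($96), Ember→Slot 7 ($146), Pioneer→Slot 5 ($128), Juno→Slot 2 ($137), total $507.
VCG payment = (others' best without Iris) − (others' welfare with Iris) = 507 − 479 = $28.

Iris pays $28.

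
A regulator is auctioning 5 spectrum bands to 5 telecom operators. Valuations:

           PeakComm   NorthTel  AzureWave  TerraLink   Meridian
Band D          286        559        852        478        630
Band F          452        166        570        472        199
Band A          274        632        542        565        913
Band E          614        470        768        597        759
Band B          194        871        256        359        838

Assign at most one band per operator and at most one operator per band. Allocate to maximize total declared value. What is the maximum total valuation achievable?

Max total: $3722M

Optimal: PeakComm→Band E ($614M), NorthTel→Band B ($871M), AzureWave→Band D ($852M), TerraLink→Band F ($472M), Meridian→Band A ($913M) — total 614+871+852+472+913 = $3722M.
Swapping TerraLink↔AzureWave (TerraLink→Band D $478M, AzureWave→Band F $570M) loses 276.
No other one-to-one assignment exceeds $3722M.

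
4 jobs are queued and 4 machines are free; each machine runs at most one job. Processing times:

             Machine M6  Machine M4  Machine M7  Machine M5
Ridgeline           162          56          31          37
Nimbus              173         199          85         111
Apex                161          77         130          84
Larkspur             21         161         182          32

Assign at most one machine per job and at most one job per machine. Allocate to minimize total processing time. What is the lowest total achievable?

Optimal: Ridgeline→Machine M5 (37 min), Nimbus→Machine M7 (85 min), Apex→Machine M4 (77 min), Larkspur→Machine M6 (21 min) — total 37+85+77+21 = 220 min.
Next-best assignment: Ridgeline→Machine M7, Nimbus→Machine M5, Apex→Machine M4, Larkspur→Machine M6 = 240 min.

Min total: 220 min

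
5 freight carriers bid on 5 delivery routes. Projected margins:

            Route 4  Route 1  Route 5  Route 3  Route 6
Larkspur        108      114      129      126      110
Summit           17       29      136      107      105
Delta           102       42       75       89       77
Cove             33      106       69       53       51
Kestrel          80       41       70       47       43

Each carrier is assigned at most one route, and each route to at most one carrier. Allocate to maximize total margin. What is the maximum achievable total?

Optimal: Larkspur→Route 3 ($126k), Summit→Route 5 ($136k), Delta→Route 6 ($77k), Cove→Route 1 ($106k), Kestrel→Route 4 ($80k) — total 126+136+77+106+80 = $525k.
Column-greedy (each route in turn goes to its best remaining carrier) gives $482k, worse by 43.
Swapping Delta↔Kestrel (Delta→Route 4 $102k, Kestrel→Route 6 $43k) loses 12.

Maximum total: $525k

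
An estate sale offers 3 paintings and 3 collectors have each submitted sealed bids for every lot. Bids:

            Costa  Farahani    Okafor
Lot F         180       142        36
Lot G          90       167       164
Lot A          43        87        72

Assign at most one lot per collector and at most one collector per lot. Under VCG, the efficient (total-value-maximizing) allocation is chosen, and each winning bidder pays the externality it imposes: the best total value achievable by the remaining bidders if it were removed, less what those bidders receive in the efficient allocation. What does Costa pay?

Costa pays $55.

Efficient allocation: Costa→Lot F ($180), Farahani→Lot A ($87), Okafor→Lot G ($164); total welfare W = $431.
Costa receives Lot F at value $180, so the others get W − 180 = $251.
Without Costa: best allocation of the remaining 2 bidders over all 3 lots is Farahani→Lot F ($142), Okafor→Lot G ($164), total $306.
VCG payment = (others' best without Costa) − (others' welfare with Costa) = 306 − 251 = $55.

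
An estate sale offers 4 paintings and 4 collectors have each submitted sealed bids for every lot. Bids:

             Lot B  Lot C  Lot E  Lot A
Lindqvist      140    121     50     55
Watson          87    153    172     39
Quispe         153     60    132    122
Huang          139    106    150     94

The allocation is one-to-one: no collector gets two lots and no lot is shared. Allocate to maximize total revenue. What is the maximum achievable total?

Max total: $565

Optimal: Lindqvist→Lot B ($140), Watson→Lot C ($153), Quispe→Lot A ($122), Huang→Lot E ($150) — total 140+153+122+150 = $565.
Column-greedy (each lot in turn goes to its best remaining collector) gives $511, worse by 54.
Checked against all permutations: $565 is optimal.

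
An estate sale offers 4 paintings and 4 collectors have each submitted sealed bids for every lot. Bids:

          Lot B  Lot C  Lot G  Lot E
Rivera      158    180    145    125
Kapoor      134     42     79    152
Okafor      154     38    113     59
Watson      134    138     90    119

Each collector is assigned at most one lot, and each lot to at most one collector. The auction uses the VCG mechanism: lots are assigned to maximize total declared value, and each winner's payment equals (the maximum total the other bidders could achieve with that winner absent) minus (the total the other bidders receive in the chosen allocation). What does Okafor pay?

Efficient allocation: Rivera→Lot G ($145), Kapoor→Lot E ($152), Okafor→Lot B ($154), Watson→Lot C ($138); total welfare W = $589.
Okafor receives Lot B at value $154, so the others get W − 154 = $435.
Without Okafor: best allocation of the remaining 3 bidders over all 4 lots is Rivera→Lot C ($180), Kapoor→Lot E ($152), Watson→Lot B ($134), total $466.
VCG payment = (others' best without Okafor) − (others' welfare with Okafor) = 466 − 435 = $31.

Okafor pays $31.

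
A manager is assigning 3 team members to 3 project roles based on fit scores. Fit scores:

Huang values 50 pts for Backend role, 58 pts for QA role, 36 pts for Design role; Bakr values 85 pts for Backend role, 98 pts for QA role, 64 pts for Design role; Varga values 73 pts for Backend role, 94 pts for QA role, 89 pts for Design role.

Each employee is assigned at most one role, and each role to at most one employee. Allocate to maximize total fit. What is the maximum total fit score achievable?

This is the linear assignment problem.
Optimal: Huang→Backend role (50 pts), Bakr→QA role (98 pts), Varga→Design role (89 pts) — total 50+98+89 = 237 pts.
Row-greedy (each employee in turn takes its best remaining role) gives 232 pts, worse by 5.
Swapping Varga↔Huang (Varga→Backend role 73 pts, Huang→Design role 36 pts) loses 30.

Max total: 237 pts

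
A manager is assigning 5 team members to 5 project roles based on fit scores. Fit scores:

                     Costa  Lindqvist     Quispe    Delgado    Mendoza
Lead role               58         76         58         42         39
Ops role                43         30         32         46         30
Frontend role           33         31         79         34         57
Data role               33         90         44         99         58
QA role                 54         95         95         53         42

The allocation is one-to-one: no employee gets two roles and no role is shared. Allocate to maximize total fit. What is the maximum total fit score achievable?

Treat this as an assignment problem: match each employee to one role.
Optimal: Costa→Ops role (43 pts), Lindqvist→Lead role (76 pts), Quispe→QA role (95 pts), Delgado→Data role (99 pts), Mendoza→Frontend role (57 pts) — total 43+76+95+99+57 = 370 pts.
Next-best assignment: Costa→Lead role, Lindqvist→QA role, Quispe→Frontend role, Delgado→Data role, Mendoza→Ops role = 361 pts.
Swapping Delgado↔Mendoza (Delgado→Frontend role 34 pts, Mendoza→Data role 58 pts) loses 64.
Every other assignment is strictly worse.

Max total: 370 pts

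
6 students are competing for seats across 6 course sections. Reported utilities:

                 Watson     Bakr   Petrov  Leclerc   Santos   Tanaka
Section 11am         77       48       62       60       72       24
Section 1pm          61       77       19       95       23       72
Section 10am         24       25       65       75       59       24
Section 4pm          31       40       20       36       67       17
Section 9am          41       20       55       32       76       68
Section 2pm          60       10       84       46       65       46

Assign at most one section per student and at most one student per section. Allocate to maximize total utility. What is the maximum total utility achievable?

Optimal: Watson→Section 11am (77 points), Bakr→Section 1pm (77 points), Petrov→Section 2pm (84 points), Leclerc→Section 10am (75 points), Santos→Section 4pm (67 points), Tanaka→Section 9am (68 points) — total 77+77+84+75+67+68 = 448 points.
Row-greedy (each student in turn takes its best remaining section) gives 406 points, worse by 42.
Next-best assignment: Watson→Section 11am, Bakr→Section 4pm, Petrov→Section 2pm, Leclerc→Section 10am, Santos→Section 9am, Tanaka→Section 1pm = 424 points.
Every other assignment is strictly worse.

Maximum total: 448 points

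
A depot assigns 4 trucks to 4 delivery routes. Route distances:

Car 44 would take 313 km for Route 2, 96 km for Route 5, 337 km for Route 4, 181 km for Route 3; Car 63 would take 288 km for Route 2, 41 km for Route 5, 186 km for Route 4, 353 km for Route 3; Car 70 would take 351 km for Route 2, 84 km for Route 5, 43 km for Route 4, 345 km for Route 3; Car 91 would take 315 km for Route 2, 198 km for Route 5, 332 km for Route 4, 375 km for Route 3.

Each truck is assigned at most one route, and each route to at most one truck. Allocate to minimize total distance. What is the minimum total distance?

Treat this as an assignment problem: match each truck to one route.
Optimal: Car 44→Route 3 (181 km), Car 63→Route 5 (41 km), Car 70→Route 4 (43 km), Car 91→Route 2 (315 km) — total 181+41+43+315 = 580 km.
Column-greedy (each route in turn goes to its cheapest remaining truck) gives 885 km, worse by 305.

Min total: 580 km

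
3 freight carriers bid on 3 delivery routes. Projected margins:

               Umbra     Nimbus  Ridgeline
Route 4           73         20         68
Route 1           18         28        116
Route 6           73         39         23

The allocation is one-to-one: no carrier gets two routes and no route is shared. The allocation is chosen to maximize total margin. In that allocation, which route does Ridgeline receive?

Optimal: Umbra→Route 4 ($73k), Nimbus→Route 6 ($39k), Ridgeline→Route 1 ($116k) — total 73+39+116 = $228k.
Every other assignment is strictly worse.

Ridgeline receives Route 1.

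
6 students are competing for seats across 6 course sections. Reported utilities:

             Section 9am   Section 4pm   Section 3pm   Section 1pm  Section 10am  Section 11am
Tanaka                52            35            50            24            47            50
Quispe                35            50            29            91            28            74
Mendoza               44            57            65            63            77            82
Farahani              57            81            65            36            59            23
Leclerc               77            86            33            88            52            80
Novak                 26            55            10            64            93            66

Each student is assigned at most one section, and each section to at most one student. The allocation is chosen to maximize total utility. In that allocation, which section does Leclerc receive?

Leclerc receives Section 9am.

Optimal: Tanaka→Section 3pm (50 points), Quispe→Section 1pm (91 points), Mendoza→Section 11am (82 points), Farahani→Section 4pm (81 points), Leclerc→Section 9am (77 points), Novak→Section 10am (93 points) — total 50+91+82+81+77+93 = 474 points.
Max-entry greedy (repeatedly take the single best remaining cell) gives 469 points, worse by 5.
Next-best assignment: Tanaka→Section 9am, Quispe→Section 1pm, Mendoza→Section 11am, Farahani→Section 3pm, Leclerc→Section 4pm, Novak→Section 10am = 469 points.
No other one-to-one assignment exceeds 474 points.
Leclerc's own top section is Section 1pm (88 points), but forcing Leclerc→Section 1pm and reassigning the rest optimally gives only 453 points — worse by 21.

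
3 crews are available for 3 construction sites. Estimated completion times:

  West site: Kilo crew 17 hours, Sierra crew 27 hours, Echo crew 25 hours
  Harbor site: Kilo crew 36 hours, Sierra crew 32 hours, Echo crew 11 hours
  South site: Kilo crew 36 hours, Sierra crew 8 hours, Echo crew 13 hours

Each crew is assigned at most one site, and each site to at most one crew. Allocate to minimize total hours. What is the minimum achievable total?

Min total: 36 hours

This is a one-to-one assignment (minimum-cost bipartite matching).
Optimal: Kilo crew→West site (17 hours), Sierra crew→South site (8 hours), Echo crew→Harbor site (11 hours) — total 17+8+11 = 36 hours.
Next-best assignment: Kilo crew→West site, Sierra crew→Harbor site, Echo crew→South site = 62 hours.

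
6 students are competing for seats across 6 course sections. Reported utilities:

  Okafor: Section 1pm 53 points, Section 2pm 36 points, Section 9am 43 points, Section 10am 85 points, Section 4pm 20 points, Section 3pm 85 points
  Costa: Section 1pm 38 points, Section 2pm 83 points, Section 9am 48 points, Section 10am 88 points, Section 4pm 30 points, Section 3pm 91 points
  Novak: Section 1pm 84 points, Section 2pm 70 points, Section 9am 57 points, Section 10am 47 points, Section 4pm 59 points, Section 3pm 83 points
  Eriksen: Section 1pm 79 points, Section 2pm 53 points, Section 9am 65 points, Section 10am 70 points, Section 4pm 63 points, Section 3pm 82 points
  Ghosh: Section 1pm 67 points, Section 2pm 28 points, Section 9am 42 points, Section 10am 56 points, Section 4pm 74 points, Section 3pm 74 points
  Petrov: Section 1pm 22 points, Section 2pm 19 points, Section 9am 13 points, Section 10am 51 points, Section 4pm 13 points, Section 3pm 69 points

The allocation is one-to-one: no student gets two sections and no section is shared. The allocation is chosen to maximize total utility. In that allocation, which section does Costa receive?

Costa receives Section 2pm.

Optimal: Okafor→Section 10am (85 points), Costa→Section 2pm (83 points), Novak→Section 1pm (84 points), Eriksen→Section 9am (65 points), Ghosh→Section 4pm (74 points), Petrov→Section 3pm (69 points) — total 85+83+84+65+74+69 = 460 points.
Max-entry greedy (repeatedly take the single best remaining cell) gives 418 points, worse by 42.
Costa's own top section is Section 3pm (91 points), but forcing Costa→Section 3pm and reassigning the rest optimally gives only 418 points — worse by 42.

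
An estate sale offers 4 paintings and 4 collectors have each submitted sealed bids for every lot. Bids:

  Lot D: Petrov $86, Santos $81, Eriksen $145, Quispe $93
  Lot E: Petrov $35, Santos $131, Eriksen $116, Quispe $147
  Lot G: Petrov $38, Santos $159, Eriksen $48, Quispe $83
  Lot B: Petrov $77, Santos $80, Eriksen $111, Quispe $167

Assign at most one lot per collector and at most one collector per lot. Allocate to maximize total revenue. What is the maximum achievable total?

Max total: $528

Optimal: Petrov→Lot D ($86), Santos→Lot G ($159), Eriksen→Lot E ($116), Quispe→Lot B ($167) — total 86+159+116+167 = $528.
Max-entry greedy (repeatedly take the single best remaining cell) gives $506, worse by 22.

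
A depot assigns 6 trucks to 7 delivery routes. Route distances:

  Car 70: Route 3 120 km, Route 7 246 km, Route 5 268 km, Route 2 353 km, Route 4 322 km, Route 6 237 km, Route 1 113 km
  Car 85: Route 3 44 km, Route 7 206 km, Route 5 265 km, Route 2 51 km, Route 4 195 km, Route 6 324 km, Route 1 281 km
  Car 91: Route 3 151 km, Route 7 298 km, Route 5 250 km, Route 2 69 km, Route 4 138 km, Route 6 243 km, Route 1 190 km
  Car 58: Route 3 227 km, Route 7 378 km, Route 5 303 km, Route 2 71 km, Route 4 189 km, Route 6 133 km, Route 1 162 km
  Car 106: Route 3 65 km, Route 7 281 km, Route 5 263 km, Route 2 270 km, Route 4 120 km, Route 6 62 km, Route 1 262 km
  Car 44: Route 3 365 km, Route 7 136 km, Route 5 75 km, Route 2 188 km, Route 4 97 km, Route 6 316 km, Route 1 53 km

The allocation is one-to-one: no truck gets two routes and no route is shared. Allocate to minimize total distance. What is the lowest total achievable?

Minimum total: 503 km

This is the linear assignment problem.
Optimal: Car 70→Route 1 (113 km), Car 85→Route 3 (44 km), Car 91→Route 4 (138 km), Car 58→Route 2 (71 km), Car 106→Route 6 (62 km), Car 44→Route 5 (75 km) — total 113+44+138+71+62+75 = 503 km.
Column-greedy (each route in turn goes to its cheapest remaining truck) gives 858 km, worse by 355.
No other one-to-one assignment undercuts 503 km.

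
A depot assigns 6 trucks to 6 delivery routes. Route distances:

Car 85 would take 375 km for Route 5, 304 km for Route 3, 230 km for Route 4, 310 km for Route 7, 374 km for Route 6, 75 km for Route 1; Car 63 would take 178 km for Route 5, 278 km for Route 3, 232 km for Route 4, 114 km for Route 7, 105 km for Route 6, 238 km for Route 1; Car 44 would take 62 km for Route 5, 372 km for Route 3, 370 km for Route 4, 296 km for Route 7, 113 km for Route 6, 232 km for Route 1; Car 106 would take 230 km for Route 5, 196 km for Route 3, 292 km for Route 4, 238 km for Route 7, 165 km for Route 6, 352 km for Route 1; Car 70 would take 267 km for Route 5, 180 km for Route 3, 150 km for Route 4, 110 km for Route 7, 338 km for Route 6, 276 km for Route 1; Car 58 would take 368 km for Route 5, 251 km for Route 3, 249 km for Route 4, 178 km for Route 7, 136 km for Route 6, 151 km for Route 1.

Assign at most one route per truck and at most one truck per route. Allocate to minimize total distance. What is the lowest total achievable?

Min total: 733 km

Optimal: Car 85→Route 1 (75 km), Car 63→Route 7 (114 km), Car 44→Route 5 (62 km), Car 106→Route 3 (196 km), Car 70→Route 4 (150 km), Car 58→Route 6 (136 km) — total 75+114+62+196+150+136 = 733 km.
Column-greedy (each route in turn goes to its cheapest remaining truck) gives 1074 km, worse by 341.
Next-best assignment: Car 85→Route 1, Car 63→Route 6, Car 44→Route 5, Car 106→Route 3, Car 70→Route 4, Car 58→Route 7 = 766 km.
Checked against all permutations: 733 km is optimal.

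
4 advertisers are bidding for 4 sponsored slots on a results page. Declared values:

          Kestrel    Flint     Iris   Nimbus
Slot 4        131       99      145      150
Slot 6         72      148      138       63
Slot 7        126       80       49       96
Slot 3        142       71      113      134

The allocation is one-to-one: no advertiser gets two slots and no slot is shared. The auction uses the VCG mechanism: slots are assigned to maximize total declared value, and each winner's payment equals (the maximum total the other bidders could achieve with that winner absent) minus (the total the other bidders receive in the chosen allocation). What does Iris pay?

Efficient allocation: Kestrel→Slot 7 ($126), Flint→Slot 6 ($148), Iris→Slot 4 ($145), Nimbus→Slot 3 ($134); total welfare W = $553.
Iris receives Slot 4 at value $145, so the others get W − 145 = $408.
Without Iris: best allocation of the remaining 3 bidders over all 4 slots is Kestrel→Slot 3 ($142), Flint→Slot 6 ($148), Nimbus→Slot 4 ($150), total $440.
VCG payment = (others' best without Iris) − (others' welfare with Iris) = 440 − 408 = $32.

Iris pays $32.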